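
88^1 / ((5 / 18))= 1584 / 5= 316.80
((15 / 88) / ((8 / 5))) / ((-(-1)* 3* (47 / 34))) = 425 / 16544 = 0.03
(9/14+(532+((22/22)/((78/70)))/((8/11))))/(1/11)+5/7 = 12827417/2184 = 5873.36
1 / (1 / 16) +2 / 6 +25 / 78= 433 / 26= 16.65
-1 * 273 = -273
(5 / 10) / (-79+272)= 1 / 386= 0.00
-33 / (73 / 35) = -1155 / 73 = -15.82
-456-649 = -1105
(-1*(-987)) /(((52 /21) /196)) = 1015623 /13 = 78124.85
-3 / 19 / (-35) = 3 / 665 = 0.00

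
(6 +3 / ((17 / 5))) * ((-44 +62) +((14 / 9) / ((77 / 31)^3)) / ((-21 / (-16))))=170398150 / 1369599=124.41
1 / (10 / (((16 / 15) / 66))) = 4 / 2475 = 0.00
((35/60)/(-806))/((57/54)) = -21/30628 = -0.00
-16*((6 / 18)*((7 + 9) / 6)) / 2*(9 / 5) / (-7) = 64 / 35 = 1.83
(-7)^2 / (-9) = -5.44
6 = 6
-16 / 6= -8 / 3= -2.67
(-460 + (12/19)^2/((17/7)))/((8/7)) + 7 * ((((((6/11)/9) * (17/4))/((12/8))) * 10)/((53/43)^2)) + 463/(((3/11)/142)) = 821490660628997/3413288934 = 240674.22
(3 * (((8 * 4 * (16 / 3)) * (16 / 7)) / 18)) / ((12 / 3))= 16.25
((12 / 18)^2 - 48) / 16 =-107 / 36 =-2.97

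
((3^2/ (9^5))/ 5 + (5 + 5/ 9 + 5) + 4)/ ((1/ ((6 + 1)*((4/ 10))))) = 6684944/ 164025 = 40.76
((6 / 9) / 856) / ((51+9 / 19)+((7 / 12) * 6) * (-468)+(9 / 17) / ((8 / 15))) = -646 / 1315143099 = -0.00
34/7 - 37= -225/7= -32.14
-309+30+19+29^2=581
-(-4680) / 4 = 1170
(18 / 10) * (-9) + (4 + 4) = -41 / 5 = -8.20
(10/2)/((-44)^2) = 0.00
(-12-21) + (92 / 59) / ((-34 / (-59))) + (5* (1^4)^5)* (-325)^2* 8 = 71824485 / 17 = 4224969.71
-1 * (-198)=198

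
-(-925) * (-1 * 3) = -2775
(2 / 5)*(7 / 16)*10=1.75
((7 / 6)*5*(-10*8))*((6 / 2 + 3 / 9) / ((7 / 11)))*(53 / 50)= -23320 / 9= -2591.11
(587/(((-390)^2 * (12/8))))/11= 587/2509650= 0.00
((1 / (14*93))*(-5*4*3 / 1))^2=100 / 47089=0.00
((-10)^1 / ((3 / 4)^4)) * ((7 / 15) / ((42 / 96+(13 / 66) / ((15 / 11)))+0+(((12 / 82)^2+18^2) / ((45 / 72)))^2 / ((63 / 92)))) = -5671415357440 / 150926341695935031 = -0.00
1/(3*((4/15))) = 5/4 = 1.25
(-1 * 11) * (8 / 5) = -88 / 5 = -17.60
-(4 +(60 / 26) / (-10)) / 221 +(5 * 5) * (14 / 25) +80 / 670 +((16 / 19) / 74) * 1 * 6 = 1917585793 / 135321173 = 14.17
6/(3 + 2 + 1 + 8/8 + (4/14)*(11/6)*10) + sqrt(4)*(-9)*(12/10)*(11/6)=-39.11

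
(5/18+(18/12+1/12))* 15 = 335/12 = 27.92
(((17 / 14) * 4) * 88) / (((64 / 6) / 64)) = 17952 / 7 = 2564.57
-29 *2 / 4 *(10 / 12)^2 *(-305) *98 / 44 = 10835125 / 1584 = 6840.36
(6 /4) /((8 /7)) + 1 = 37 /16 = 2.31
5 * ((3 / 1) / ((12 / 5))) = 25 / 4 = 6.25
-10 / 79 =-0.13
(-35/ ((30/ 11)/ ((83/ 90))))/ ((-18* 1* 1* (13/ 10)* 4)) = 6391/ 50544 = 0.13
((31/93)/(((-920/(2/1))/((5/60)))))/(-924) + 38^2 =22095279361/15301440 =1444.00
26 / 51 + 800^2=32640026 / 51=640000.51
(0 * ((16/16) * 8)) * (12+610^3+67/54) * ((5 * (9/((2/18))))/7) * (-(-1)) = 0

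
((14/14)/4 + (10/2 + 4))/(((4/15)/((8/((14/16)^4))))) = 1136640/2401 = 473.40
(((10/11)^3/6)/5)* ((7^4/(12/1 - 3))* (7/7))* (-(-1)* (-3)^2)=240100/3993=60.13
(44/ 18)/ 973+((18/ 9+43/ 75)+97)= 21799642/ 218925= 99.58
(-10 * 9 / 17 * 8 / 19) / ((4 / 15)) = -2700 / 323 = -8.36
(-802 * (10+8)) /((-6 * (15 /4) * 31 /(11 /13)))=17.51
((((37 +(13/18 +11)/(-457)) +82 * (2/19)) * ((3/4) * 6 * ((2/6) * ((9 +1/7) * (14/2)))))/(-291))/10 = -57023464/37901295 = -1.50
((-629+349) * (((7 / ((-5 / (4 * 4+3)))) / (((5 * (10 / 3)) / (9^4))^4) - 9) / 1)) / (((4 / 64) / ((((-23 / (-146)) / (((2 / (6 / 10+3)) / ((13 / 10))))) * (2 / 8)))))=376035241802211041072841 / 1425781250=263739786031139.80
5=5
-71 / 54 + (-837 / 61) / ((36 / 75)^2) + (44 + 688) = 17685641 / 26352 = 671.13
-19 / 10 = -1.90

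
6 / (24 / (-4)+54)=1 / 8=0.12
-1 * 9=-9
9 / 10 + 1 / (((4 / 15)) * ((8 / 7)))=669 / 160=4.18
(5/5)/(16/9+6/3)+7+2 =315/34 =9.26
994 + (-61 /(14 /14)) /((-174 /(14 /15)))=1297597 /1305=994.33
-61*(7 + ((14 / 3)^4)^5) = -5103763580943861752134363 / 3486784401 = -1463745099777352.64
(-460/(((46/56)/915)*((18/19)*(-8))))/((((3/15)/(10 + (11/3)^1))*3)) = 41579125/27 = 1539967.59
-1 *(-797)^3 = 506261573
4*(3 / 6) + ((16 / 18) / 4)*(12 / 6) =2.44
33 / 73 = 0.45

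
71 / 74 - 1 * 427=-31527 / 74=-426.04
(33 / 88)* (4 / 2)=3 / 4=0.75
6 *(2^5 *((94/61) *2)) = 36096/61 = 591.74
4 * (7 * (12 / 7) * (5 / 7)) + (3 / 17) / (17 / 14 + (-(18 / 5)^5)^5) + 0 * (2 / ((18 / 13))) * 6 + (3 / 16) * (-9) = 20931551357438163605246795360490731409 / 642107299926889750972495352916998608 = 32.60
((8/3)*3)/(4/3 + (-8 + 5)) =-24/5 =-4.80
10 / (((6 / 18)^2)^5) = 590490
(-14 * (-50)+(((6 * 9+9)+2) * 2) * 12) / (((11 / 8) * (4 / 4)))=18080 / 11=1643.64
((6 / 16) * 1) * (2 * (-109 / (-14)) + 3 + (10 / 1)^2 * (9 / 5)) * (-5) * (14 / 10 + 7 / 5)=-2085 / 2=-1042.50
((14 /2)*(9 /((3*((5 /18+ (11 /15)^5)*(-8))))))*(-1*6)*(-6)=-143521875 /743977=-192.91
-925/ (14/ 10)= -4625/ 7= -660.71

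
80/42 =40/21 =1.90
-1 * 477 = -477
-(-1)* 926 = 926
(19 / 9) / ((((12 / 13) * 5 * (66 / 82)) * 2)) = 10127 / 35640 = 0.28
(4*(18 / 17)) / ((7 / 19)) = 1368 / 119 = 11.50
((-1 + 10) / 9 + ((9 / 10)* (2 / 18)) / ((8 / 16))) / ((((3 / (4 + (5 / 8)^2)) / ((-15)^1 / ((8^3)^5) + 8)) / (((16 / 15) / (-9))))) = -1.67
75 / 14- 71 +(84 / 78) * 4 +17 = -8069 / 182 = -44.34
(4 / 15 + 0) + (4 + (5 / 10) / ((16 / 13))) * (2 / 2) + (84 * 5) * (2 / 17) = 441331 / 8160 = 54.08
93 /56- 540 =-30147 /56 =-538.34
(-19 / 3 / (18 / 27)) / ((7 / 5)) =-95 / 14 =-6.79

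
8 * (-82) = -656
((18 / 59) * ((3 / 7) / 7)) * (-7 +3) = -216 / 2891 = -0.07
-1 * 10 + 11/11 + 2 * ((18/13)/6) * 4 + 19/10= -683/130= -5.25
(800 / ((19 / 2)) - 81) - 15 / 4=-41 / 76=-0.54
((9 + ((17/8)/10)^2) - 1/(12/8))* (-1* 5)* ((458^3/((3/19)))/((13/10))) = -36705150635797/1872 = -19607452262.71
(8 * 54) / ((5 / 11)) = 4752 / 5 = 950.40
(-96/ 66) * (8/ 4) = -32/ 11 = -2.91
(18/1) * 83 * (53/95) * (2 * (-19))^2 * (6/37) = 36106992/185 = 195172.93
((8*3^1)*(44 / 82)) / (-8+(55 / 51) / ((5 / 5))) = -26928 / 14473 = -1.86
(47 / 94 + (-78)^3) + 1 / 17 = -16134749 / 34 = -474551.44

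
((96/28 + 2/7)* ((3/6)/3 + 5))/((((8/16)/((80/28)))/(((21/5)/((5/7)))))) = 3224/5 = 644.80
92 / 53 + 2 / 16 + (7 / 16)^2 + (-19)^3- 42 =-93604923 / 13568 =-6898.95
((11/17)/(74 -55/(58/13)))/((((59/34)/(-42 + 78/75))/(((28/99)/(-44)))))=118784/74618775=0.00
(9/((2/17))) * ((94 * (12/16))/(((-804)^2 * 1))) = 2397/287296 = 0.01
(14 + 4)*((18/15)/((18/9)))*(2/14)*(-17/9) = -102/35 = -2.91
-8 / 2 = -4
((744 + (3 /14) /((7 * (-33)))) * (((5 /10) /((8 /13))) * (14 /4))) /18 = 117.54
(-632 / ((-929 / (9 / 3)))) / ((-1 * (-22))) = 948 / 10219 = 0.09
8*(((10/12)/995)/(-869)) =-4/518793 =-0.00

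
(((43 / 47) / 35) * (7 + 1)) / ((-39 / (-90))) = 2064 / 4277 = 0.48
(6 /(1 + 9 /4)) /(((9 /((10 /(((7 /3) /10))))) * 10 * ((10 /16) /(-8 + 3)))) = -640 /91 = -7.03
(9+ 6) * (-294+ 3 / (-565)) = -498339 / 113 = -4410.08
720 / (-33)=-240 / 11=-21.82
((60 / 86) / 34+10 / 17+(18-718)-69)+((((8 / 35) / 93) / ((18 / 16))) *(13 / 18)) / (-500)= -18511679022274 / 24091475625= -768.39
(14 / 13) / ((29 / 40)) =560 / 377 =1.49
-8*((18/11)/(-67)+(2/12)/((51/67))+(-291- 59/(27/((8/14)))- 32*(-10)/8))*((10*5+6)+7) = 4774875436/37587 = 127035.29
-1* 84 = -84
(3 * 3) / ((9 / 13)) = 13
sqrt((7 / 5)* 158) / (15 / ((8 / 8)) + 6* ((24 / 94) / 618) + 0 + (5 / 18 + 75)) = 87138* sqrt(5530) / 39334205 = 0.16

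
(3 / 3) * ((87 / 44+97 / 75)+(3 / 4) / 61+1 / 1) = 215537 / 50325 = 4.28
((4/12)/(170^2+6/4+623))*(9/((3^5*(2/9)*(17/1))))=0.00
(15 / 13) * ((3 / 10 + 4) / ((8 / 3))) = 387 / 208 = 1.86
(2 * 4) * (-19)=-152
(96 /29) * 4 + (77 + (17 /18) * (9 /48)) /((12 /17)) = 4095005 /33408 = 122.58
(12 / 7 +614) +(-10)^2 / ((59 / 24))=271090 / 413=656.39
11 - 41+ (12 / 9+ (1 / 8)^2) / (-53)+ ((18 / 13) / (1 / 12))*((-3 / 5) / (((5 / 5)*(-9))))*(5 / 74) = -146597923 / 4894656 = -29.95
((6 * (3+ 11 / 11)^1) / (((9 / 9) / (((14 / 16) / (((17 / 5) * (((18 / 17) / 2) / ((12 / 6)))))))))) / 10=7 / 3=2.33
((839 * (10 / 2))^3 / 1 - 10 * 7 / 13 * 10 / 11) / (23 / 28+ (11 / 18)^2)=8834982472890 / 143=61783094216.01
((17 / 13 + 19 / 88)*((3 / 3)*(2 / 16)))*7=12201 / 9152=1.33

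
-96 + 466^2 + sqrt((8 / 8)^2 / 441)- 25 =4557736 / 21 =217035.05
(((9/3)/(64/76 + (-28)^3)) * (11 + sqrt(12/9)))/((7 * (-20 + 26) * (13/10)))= -1045/37953552 - 95 * sqrt(3)/56930328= -0.00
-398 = -398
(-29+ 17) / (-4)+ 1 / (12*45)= 1621 / 540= 3.00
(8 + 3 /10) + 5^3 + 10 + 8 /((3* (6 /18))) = 1513 /10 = 151.30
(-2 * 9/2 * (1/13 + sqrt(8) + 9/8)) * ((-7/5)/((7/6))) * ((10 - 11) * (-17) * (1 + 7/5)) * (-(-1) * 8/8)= 6885/13 + 22032 * sqrt(2)/25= 1775.93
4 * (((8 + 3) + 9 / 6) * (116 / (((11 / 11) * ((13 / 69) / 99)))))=39619800 / 13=3047676.92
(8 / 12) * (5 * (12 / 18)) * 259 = 5180 / 9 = 575.56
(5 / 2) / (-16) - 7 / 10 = -137 / 160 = -0.86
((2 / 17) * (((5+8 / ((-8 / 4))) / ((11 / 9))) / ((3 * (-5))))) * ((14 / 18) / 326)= -0.00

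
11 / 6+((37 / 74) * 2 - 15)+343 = 1985 / 6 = 330.83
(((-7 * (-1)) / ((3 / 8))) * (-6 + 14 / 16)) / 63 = -41 / 27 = -1.52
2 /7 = 0.29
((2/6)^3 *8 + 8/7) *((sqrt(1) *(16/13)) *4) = 17408/2457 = 7.09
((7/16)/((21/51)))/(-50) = -17/800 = -0.02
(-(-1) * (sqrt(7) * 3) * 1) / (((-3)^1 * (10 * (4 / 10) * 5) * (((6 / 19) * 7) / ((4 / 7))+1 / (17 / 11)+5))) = -323 * sqrt(7) / 61470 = -0.01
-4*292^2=-341056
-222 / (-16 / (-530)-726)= 29415 / 96191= 0.31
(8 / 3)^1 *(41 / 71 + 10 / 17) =3752 / 1207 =3.11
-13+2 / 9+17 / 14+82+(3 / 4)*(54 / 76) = 679603 / 9576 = 70.97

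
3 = 3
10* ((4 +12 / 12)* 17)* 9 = 7650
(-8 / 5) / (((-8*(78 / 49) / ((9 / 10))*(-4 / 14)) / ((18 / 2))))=-9261 / 2600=-3.56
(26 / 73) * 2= 52 / 73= 0.71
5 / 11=0.45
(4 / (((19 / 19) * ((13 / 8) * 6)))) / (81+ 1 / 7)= 14 / 2769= 0.01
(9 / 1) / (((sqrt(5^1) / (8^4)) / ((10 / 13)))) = 73728 * sqrt(5) / 13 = 12681.60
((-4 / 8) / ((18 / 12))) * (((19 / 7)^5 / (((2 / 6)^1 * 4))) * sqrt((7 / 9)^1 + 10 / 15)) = -2476099 * sqrt(13) / 201684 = -44.27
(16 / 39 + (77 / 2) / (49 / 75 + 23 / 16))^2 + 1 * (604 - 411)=31010045041 / 56655729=547.34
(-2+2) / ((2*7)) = 0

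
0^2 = 0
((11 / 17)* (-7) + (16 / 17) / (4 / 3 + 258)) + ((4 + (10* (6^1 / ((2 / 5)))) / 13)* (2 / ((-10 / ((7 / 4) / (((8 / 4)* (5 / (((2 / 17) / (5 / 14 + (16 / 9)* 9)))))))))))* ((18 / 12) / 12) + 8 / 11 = -164539127771 / 43311182200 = -3.80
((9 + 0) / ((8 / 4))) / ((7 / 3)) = 27 / 14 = 1.93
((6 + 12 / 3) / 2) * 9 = 45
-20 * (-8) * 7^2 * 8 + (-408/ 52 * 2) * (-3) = 815972/ 13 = 62767.08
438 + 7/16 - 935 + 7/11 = -87283/176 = -495.93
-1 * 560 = -560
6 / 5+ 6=36 / 5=7.20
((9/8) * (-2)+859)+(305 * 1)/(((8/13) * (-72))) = 489523/576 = 849.87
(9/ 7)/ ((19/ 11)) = 99/ 133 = 0.74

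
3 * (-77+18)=-177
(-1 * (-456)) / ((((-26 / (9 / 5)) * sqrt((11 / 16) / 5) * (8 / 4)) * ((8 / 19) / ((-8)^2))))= -623808 * sqrt(55) / 715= -6470.33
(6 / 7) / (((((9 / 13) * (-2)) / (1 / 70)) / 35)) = -13 / 42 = -0.31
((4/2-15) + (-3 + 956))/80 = 47/4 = 11.75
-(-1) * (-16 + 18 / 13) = -190 / 13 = -14.62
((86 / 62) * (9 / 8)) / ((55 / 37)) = 14319 / 13640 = 1.05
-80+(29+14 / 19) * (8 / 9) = -9160 / 171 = -53.57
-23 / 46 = -1 / 2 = -0.50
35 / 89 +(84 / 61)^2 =758219 / 331169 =2.29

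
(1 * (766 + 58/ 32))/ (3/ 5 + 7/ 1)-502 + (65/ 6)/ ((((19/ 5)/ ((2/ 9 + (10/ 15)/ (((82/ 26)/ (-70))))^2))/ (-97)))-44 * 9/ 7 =-102916359815515/ 1738503648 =-59198.24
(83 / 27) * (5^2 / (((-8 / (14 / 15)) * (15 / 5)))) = -2905 / 972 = -2.99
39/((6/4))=26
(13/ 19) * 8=104/ 19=5.47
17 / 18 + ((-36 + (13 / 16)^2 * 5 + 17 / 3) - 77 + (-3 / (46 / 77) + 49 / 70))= -28459313 / 264960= -107.41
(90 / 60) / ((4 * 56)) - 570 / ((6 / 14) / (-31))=18471043 / 448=41230.01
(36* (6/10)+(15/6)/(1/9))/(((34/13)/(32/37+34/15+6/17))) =15706509/267325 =58.75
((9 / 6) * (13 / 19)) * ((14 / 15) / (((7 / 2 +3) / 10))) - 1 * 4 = -48 / 19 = -2.53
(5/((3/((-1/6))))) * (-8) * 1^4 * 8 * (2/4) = 80/9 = 8.89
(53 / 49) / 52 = 53 / 2548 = 0.02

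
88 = 88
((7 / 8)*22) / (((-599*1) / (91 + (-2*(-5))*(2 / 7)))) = -7227 / 2396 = -3.02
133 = 133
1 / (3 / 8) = 8 / 3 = 2.67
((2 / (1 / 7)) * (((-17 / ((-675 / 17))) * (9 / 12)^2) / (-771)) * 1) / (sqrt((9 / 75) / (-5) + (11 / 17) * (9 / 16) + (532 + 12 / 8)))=-289 * sqrt(1542797515) / 59974632810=-0.00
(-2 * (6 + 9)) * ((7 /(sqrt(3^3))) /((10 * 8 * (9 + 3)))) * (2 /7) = -sqrt(3) /144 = -0.01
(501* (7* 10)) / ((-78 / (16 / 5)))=-18704 / 13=-1438.77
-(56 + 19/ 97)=-5451/ 97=-56.20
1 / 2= 0.50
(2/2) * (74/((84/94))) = 1739/21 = 82.81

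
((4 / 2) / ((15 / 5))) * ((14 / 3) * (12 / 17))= 112 / 51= 2.20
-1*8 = -8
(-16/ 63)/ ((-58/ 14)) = 16/ 261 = 0.06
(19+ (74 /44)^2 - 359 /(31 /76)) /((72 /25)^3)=-67072609375 /1866737664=-35.93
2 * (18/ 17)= 36/ 17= 2.12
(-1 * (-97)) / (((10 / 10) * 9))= 97 / 9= 10.78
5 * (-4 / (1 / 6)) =-120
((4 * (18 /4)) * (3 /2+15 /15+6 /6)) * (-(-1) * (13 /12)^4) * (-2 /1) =-199927 /1152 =-173.55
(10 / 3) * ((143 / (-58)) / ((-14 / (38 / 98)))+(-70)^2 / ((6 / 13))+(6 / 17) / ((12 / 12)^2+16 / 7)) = 2477510450645 / 70006986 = 35389.47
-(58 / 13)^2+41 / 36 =-114175 / 6084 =-18.77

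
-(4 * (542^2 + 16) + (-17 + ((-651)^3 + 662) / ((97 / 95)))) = 269030154.27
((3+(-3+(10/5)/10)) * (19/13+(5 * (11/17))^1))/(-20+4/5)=-173/3536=-0.05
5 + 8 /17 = 5.47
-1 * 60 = -60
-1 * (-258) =258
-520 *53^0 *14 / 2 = -3640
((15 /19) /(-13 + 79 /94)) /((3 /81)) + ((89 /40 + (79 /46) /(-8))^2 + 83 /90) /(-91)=-12093922576157 /6690781843200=-1.81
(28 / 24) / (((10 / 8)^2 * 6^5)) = 7 / 72900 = 0.00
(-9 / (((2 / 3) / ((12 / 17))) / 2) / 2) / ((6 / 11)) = -297 / 17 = -17.47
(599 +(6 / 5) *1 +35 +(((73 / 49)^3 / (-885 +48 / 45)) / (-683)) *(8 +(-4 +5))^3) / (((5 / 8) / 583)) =15781979675230503592 / 26635430653825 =592518.28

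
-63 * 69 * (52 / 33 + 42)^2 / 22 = -499384326 / 1331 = -375194.84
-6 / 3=-2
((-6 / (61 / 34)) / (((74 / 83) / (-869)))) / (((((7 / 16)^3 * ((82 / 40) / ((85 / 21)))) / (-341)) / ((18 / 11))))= -9528397229260800 / 222181337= -42885677.79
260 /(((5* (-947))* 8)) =-0.01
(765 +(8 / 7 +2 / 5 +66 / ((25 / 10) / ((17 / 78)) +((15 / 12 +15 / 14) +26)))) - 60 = 469491549 / 662935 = 708.20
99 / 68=1.46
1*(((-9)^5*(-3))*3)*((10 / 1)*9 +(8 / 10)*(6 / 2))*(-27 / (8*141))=-1104865839 / 940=-1175389.19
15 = 15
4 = 4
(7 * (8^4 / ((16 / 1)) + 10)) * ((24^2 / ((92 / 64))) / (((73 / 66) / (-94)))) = -106461831168 / 1679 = -63407880.39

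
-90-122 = -212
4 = 4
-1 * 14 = -14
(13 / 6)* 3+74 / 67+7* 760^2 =541789819 / 134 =4043207.60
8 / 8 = 1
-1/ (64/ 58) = -29/ 32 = -0.91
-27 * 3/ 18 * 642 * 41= -118449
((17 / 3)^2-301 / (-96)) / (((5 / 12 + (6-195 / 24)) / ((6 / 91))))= -10151 / 7462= -1.36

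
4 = 4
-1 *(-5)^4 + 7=-618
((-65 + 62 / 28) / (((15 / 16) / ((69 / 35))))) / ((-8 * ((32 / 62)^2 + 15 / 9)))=58285611 / 6826925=8.54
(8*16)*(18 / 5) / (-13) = -2304 / 65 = -35.45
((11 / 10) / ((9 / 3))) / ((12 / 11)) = 121 / 360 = 0.34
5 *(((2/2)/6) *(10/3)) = 25/9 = 2.78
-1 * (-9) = 9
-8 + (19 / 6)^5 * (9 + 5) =17301589 / 3888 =4450.00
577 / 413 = 1.40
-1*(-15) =15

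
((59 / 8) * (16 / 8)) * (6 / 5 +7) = 2419 / 20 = 120.95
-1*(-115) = 115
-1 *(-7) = 7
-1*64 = -64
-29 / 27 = -1.07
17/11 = 1.55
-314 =-314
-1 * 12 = -12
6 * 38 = 228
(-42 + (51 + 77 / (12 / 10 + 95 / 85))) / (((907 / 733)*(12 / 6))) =17.06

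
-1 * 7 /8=-7 /8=-0.88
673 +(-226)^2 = 51749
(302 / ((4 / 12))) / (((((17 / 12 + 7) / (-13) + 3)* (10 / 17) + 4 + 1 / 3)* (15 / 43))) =5739812 / 12635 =454.28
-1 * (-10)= 10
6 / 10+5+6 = 58 / 5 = 11.60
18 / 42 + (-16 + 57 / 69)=-2374 / 161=-14.75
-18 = -18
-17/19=-0.89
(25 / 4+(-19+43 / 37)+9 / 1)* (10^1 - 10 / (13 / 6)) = -13405 / 962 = -13.93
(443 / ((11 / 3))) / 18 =443 / 66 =6.71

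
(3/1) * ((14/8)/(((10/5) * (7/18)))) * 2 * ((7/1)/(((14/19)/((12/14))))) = 1539/14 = 109.93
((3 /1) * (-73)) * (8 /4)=-438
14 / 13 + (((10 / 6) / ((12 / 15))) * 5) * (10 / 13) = 709 / 78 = 9.09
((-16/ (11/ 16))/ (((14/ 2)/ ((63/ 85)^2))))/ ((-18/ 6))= 48384/ 79475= 0.61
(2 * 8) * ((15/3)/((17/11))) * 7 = 6160/17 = 362.35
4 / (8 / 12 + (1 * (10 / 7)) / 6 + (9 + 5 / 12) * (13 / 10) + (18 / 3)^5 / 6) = 1120 / 366561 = 0.00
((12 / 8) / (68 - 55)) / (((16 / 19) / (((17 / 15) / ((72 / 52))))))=323 / 2880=0.11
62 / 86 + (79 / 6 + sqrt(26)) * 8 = 8 * sqrt(26) + 13681 / 129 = 146.85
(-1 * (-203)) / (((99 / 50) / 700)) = 7105000 / 99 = 71767.68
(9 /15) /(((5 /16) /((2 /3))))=32 /25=1.28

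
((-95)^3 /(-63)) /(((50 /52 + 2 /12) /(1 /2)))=11145875 /1848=6031.32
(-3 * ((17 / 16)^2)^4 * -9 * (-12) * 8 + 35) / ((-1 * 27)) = 560338732241 / 3623878656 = 154.62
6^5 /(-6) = -1296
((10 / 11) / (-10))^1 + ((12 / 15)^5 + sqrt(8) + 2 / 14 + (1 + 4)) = 2 * sqrt(2) + 1294473 / 240625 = 8.21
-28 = -28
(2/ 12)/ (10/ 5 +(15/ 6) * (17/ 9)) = 3/ 121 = 0.02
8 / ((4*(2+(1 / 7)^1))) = 14 / 15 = 0.93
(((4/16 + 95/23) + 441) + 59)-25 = 44103/92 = 479.38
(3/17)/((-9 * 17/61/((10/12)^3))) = -7625/187272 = -0.04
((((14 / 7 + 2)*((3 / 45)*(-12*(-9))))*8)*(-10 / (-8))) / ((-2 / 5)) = -720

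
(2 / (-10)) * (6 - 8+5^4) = -623 / 5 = -124.60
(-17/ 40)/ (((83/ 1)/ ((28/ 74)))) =-0.00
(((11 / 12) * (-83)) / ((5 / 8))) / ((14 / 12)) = -3652 / 35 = -104.34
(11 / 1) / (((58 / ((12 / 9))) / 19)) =418 / 87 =4.80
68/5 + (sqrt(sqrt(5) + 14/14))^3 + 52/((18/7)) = (1 + sqrt(5))^(3/2) + 1522/45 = 39.64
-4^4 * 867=-221952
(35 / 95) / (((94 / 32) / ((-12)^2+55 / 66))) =48664 / 2679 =18.16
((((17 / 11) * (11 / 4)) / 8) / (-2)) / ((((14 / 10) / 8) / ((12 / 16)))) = -255 / 224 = -1.14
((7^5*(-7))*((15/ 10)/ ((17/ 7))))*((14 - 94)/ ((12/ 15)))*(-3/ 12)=-61765725/ 34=-1816638.97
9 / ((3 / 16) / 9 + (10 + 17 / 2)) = 432 / 889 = 0.49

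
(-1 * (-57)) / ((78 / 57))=1083 / 26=41.65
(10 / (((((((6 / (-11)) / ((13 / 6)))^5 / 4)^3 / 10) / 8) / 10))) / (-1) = 26727022236626996686909221279725875 / 53973124931819667456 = 495191306236007.36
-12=-12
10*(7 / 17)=70 / 17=4.12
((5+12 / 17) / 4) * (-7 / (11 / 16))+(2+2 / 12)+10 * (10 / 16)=-13705 / 2244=-6.11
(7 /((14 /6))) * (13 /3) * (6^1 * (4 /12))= 26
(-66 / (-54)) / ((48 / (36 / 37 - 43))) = -17105 / 15984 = -1.07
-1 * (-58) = 58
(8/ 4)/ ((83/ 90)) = 180/ 83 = 2.17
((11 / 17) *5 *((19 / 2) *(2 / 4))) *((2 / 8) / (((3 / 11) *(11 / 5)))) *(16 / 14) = 5225 / 714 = 7.32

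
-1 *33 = -33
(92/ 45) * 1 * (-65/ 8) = -299/ 18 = -16.61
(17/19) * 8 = 136/19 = 7.16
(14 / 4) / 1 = 7 / 2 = 3.50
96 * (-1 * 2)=-192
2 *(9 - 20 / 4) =8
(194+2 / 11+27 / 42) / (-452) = -30003 / 69608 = -0.43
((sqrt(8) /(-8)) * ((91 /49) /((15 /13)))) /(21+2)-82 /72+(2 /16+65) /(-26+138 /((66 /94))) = -0.78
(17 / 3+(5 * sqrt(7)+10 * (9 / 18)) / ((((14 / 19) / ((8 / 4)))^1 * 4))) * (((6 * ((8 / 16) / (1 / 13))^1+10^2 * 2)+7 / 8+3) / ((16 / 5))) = 1368.92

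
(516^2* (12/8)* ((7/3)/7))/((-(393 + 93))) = -273.93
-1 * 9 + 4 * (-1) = -13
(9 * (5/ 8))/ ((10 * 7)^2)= 9/ 7840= 0.00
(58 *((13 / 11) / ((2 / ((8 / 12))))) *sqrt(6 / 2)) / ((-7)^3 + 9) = -377 *sqrt(3) / 5511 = -0.12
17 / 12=1.42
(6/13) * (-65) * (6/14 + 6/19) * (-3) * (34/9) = 33660/133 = 253.08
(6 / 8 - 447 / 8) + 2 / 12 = -1319 / 24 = -54.96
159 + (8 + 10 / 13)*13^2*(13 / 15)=7217 / 5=1443.40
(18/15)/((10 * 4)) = 3/100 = 0.03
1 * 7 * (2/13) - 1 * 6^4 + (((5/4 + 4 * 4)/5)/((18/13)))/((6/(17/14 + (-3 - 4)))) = -18889063/14560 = -1297.33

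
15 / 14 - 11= -139 / 14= -9.93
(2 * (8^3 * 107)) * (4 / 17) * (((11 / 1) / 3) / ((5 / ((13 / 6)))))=31336448 / 765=40962.68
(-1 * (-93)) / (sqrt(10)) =93 * sqrt(10) / 10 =29.41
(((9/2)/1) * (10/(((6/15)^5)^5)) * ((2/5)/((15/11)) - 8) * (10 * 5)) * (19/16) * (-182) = 2233748137950897216796875/67108864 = 33285441070063370.72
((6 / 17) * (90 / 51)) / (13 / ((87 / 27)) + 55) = 1305 / 123692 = 0.01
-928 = -928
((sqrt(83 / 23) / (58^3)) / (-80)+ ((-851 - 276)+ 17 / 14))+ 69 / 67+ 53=-1005307 / 938 - sqrt(1909) / 359006080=-1071.76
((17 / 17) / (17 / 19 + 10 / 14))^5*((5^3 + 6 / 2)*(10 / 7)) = 237804547960 / 14025517307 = 16.96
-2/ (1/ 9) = -18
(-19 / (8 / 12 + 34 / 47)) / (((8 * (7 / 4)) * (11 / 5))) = -0.44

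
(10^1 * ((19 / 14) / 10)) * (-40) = -380 / 7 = -54.29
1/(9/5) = 5/9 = 0.56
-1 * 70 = -70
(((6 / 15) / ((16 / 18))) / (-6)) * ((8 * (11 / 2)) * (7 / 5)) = -4.62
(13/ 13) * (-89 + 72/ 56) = -87.71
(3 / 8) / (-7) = -3 / 56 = -0.05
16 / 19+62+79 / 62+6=82597 / 1178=70.12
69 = 69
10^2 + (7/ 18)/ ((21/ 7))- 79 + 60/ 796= 227869/ 10746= 21.21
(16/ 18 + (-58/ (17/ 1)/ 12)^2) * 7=7847/ 1156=6.79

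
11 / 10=1.10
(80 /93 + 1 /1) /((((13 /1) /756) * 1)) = 43596 /403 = 108.18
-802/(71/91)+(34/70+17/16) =-40808363/39760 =-1026.37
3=3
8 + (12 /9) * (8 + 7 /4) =21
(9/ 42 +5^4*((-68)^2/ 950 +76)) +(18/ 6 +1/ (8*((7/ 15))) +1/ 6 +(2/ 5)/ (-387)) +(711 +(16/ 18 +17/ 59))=6226380727193/ 121471560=51257.93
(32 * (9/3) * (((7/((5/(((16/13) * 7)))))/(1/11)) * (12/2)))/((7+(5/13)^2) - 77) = -21525504/19675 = -1094.05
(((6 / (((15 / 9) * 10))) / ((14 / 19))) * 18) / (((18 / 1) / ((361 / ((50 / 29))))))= 1790199 / 17500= 102.30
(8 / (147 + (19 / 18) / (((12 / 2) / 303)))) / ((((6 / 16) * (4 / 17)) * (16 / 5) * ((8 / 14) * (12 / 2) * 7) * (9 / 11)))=935 / 129798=0.01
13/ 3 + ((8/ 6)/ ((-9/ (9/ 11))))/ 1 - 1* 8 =-125/ 33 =-3.79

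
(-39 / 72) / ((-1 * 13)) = 1 / 24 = 0.04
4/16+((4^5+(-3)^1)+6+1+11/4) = 1031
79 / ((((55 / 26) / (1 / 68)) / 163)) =167401 / 1870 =89.52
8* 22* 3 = 528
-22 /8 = -2.75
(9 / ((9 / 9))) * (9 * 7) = 567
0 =0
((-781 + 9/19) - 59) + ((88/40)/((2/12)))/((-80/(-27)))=-3173271/3800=-835.07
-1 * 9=-9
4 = 4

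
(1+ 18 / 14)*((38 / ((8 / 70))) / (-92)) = -190 / 23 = -8.26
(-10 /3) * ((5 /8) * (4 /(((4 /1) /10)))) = -125 /6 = -20.83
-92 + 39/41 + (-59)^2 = 138988/41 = 3389.95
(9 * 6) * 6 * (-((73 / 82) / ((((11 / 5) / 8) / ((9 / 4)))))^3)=-11485532416500 / 91733851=-125204.95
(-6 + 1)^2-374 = -349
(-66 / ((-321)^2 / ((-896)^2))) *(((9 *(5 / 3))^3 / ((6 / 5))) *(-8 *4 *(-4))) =-2119434240000 / 11449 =-185119594.72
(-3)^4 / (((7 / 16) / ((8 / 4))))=2592 / 7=370.29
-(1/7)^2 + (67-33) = 1665/49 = 33.98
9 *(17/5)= 153/5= 30.60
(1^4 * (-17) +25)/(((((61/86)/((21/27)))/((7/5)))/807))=9068528/915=9910.96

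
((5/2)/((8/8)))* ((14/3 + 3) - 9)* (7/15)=-14/9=-1.56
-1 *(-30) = 30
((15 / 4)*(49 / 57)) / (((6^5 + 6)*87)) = 245 / 51454584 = 0.00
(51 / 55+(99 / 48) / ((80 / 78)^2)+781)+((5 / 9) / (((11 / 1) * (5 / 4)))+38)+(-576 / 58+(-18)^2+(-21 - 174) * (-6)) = 169485267623 / 73497600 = 2306.00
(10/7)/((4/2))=5/7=0.71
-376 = -376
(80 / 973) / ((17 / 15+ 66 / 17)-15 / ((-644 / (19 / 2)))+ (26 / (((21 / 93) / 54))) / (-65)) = -750720 / 825593419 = -0.00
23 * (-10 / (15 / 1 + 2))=-230 / 17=-13.53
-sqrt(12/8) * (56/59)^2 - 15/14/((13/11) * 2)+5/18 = -1568 * sqrt(6)/3481 - 575/3276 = -1.28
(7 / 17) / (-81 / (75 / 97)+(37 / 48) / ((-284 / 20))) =-596400 / 151813009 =-0.00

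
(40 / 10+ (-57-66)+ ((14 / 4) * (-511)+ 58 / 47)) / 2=-179189 / 188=-953.13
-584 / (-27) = 584 / 27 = 21.63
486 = 486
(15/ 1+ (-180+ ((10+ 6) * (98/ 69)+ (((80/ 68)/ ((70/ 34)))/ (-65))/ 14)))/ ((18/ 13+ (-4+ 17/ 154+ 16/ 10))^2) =-983668723180/ 5662518189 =-173.72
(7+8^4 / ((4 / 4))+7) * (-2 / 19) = -8220 / 19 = -432.63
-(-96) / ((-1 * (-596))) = 24 / 149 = 0.16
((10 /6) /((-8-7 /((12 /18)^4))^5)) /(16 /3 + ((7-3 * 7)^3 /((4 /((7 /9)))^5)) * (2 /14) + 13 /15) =-0.00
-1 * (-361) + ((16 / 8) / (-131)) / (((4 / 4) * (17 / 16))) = 360.99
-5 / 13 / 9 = -5 / 117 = -0.04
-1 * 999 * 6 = -5994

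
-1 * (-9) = 9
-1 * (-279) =279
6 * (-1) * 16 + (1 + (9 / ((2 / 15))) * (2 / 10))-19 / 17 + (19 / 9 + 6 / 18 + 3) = -23615 / 306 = -77.17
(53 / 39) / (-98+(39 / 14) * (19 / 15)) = -0.01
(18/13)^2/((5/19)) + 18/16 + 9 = 117693/6760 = 17.41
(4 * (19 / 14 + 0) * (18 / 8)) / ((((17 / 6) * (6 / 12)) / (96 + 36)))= 135432 / 119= 1138.08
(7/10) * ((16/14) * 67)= 268/5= 53.60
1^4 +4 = 5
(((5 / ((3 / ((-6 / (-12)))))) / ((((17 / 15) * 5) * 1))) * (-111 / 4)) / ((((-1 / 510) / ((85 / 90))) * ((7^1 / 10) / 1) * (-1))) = -78625 / 28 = -2808.04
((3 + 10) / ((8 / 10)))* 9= 585 / 4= 146.25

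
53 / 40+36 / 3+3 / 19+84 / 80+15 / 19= 2329 / 152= 15.32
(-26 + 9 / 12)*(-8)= 202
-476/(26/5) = -1190/13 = -91.54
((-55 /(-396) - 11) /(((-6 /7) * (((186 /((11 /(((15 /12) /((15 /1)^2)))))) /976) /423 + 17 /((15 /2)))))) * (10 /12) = 863167690 /185286201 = 4.66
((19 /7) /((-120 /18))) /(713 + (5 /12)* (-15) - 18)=-3 /5075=-0.00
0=0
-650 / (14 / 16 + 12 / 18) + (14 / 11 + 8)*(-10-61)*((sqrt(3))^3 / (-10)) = -79.53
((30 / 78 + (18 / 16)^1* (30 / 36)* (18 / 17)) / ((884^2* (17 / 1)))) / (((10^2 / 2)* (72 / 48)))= 0.00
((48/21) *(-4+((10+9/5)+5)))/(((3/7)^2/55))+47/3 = 78989/9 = 8776.56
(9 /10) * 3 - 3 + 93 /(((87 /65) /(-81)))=-1632237 /290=-5628.40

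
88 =88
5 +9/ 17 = 94/ 17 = 5.53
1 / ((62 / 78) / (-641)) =-24999 / 31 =-806.42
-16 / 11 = -1.45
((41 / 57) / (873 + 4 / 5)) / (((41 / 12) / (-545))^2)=20.95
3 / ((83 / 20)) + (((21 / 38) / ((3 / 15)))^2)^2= 10213810035 / 173066288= 59.02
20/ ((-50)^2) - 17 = -2124/ 125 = -16.99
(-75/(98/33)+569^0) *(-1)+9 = 3259/98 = 33.26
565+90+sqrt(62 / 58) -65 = sqrt(899) / 29+590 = 591.03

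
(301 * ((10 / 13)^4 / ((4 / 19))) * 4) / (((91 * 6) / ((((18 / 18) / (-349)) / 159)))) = -4085000 / 61810259589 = -0.00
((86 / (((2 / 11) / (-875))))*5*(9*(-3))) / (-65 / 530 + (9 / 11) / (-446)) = -448866656.87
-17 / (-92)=0.18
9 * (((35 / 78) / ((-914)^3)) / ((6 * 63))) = -5 / 357342309792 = -0.00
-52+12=-40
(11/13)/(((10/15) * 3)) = 11/26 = 0.42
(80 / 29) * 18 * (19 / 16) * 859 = 1468890 / 29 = 50651.38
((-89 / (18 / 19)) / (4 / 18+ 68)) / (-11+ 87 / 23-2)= 38893 / 260336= 0.15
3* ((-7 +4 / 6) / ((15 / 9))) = -57 / 5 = -11.40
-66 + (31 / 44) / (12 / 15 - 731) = -10602659 / 160644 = -66.00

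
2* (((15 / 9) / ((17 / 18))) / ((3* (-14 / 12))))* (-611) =73320 / 119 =616.13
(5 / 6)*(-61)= -305 / 6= -50.83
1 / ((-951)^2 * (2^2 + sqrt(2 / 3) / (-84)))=14 * sqrt(6) / 51051326181 + 4704 / 17017108727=0.00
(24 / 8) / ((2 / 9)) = 27 / 2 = 13.50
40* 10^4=400000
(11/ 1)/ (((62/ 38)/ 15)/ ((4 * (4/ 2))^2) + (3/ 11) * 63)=2207040/ 3447701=0.64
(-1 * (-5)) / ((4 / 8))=10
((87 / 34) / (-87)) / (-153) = 1 / 5202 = 0.00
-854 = -854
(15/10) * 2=3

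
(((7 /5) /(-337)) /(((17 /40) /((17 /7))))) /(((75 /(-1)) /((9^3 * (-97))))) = -188568 /8425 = -22.38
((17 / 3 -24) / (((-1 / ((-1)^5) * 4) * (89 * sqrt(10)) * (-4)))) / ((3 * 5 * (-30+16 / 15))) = -11 * sqrt(10) / 3708096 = -0.00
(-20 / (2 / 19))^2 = 36100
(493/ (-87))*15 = -85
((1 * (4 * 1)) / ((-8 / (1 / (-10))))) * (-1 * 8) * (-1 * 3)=6 / 5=1.20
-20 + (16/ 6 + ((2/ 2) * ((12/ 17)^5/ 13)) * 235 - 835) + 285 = -31240329422/ 55374423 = -564.17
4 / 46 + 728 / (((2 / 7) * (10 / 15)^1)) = 3822.09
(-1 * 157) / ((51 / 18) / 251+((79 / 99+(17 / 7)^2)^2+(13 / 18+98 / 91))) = -12055334782491 / 3581742267275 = -3.37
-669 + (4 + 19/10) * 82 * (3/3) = -926/5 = -185.20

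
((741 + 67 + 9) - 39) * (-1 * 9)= -7002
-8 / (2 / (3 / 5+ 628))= -2514.40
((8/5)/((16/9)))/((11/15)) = 27/22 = 1.23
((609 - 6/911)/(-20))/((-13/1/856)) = 118725702/59215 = 2004.99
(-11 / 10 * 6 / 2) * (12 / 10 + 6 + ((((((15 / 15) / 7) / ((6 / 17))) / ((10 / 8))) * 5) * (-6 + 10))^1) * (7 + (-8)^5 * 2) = 517548042 / 175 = 2957417.38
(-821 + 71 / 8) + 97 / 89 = -811.04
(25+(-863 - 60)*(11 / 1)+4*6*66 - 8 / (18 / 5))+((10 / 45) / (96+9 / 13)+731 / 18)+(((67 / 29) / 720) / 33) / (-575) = -470663426337691 / 55335654000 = -8505.61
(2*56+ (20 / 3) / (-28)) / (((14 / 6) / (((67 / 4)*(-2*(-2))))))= 157249 / 49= 3209.16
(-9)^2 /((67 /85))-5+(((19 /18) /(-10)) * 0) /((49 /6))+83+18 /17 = 207093 /1139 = 181.82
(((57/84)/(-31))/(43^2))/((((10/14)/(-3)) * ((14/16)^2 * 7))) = 912/98302085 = 0.00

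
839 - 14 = 825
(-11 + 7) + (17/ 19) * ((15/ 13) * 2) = -1.94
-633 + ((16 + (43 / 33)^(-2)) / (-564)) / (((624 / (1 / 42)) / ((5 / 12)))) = -207603586318613 / 327967750656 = -633.00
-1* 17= -17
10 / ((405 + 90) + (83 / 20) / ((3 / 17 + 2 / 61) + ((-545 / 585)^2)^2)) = 37408873082800 / 1867867952203791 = 0.02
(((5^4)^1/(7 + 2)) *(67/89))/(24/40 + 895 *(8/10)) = 0.07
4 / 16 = 1 / 4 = 0.25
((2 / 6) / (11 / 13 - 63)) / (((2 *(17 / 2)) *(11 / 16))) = -26 / 56661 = -0.00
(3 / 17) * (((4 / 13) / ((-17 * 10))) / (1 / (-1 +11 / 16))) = 0.00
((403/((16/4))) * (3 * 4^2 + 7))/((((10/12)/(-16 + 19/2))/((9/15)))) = -518661/20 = -25933.05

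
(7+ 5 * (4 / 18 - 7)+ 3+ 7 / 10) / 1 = -2087 / 90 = -23.19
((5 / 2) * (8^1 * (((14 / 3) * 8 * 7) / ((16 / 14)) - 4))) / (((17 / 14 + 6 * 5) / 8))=1509760 / 1311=1151.61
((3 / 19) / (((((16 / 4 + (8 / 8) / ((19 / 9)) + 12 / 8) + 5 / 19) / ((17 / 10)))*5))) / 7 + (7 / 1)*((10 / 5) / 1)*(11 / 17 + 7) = 25161789 / 235025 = 107.06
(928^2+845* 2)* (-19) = -16394606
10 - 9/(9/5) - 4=1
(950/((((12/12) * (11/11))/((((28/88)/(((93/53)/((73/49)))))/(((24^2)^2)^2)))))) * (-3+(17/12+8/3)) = 23891075/9458991897772032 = 0.00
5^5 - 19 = 3106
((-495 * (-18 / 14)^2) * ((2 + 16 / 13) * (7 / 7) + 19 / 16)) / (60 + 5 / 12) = -22108383 / 369460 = -59.84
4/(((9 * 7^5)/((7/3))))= 4/64827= 0.00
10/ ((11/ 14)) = 140/ 11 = 12.73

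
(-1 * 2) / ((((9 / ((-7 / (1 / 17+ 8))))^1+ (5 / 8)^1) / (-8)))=-15232 / 9269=-1.64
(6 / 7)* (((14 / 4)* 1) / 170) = 3 / 170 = 0.02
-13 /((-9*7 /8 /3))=104 /21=4.95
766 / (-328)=-383 / 164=-2.34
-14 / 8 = -7 / 4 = -1.75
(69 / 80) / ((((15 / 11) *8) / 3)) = 759 / 3200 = 0.24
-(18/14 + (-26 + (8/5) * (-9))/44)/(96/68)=-4811/18480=-0.26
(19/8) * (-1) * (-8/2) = 19/2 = 9.50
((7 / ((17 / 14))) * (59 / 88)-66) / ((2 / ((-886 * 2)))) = 20589311 / 374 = 55051.63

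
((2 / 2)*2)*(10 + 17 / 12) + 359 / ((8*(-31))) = 15911 / 744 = 21.39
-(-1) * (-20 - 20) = -40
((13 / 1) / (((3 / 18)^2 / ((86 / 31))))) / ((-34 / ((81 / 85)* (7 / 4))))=-2852577 / 44795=-63.68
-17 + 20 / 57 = -949 / 57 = -16.65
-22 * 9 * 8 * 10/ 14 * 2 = -15840/ 7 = -2262.86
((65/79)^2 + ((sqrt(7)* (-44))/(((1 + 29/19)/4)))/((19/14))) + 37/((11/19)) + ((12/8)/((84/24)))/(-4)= 123943191/1922228 - 154* sqrt(7)/3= -71.34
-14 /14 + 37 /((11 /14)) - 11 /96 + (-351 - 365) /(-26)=1009211 /13728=73.51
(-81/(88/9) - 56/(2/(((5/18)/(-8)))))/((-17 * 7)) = 5791/94248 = 0.06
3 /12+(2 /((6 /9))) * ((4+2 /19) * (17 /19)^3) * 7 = 32320297 /521284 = 62.00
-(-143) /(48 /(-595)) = -85085 /48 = -1772.60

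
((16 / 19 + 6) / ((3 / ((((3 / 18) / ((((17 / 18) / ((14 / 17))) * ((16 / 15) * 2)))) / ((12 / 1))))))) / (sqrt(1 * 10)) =455 * sqrt(10) / 351424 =0.00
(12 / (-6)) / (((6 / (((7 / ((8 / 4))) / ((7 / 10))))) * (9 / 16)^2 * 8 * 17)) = -160 / 4131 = -0.04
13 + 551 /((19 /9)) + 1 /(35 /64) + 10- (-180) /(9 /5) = 13504 /35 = 385.83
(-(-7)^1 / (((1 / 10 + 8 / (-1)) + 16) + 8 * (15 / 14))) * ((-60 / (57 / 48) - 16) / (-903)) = 88480 / 2860317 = 0.03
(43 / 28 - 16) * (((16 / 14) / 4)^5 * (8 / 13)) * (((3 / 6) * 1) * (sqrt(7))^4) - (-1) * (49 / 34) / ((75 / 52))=23241362 / 39796575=0.58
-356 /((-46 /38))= 6764 /23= 294.09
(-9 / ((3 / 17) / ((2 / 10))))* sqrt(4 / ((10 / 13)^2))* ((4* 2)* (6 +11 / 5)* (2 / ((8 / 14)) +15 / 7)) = -8589828 / 875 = -9816.95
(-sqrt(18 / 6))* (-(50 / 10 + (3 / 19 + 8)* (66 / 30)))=436* sqrt(3) / 19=39.75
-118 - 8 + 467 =341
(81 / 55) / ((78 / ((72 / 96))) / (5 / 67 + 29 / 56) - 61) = 13851 / 1077175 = 0.01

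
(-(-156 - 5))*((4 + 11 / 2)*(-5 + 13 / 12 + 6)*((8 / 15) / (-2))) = -15295 / 18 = -849.72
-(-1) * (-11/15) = -0.73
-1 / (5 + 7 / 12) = -12 / 67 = -0.18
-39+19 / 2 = -59 / 2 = -29.50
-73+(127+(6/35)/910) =859953/15925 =54.00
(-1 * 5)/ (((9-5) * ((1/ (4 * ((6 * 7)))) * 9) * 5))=-14/ 3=-4.67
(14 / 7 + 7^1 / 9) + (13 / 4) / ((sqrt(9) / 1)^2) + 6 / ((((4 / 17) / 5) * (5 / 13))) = 12047 / 36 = 334.64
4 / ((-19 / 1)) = -0.21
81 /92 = 0.88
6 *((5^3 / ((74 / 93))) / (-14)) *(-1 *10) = 174375 / 259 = 673.26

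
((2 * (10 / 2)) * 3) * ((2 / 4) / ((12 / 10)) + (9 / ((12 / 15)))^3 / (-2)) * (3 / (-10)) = 819645 / 128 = 6403.48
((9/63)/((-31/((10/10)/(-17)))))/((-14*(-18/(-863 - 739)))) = -0.00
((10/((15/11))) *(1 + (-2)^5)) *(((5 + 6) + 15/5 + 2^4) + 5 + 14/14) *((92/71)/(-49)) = 752928/3479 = 216.42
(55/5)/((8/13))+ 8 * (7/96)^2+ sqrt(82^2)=115105/1152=99.92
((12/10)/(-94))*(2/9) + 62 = 43708/705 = 62.00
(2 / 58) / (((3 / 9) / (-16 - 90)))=-318 / 29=-10.97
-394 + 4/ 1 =-390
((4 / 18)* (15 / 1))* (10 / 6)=50 / 9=5.56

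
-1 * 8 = -8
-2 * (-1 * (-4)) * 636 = -5088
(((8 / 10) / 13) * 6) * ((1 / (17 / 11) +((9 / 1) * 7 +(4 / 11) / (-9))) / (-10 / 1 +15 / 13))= -34256 / 12903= -2.65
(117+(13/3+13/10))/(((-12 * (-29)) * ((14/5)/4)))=3679/7308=0.50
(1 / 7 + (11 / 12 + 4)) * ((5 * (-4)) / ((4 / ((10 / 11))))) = -10625 / 462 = -23.00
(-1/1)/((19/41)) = -41/19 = -2.16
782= 782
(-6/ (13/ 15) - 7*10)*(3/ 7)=-3000/ 91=-32.97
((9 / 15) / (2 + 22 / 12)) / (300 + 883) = 18 / 136045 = 0.00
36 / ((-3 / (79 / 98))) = -9.67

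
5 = 5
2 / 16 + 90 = 721 / 8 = 90.12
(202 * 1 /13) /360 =101 /2340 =0.04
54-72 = -18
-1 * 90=-90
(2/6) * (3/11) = 1/11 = 0.09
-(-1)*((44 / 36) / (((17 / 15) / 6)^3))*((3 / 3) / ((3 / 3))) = 891000 / 4913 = 181.36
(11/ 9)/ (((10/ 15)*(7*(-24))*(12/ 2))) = -11/ 6048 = -0.00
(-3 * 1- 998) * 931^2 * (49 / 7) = -6073394327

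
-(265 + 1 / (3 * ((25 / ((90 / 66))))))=-14576 / 55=-265.02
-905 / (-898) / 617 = 905 / 554066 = 0.00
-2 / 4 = -1 / 2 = -0.50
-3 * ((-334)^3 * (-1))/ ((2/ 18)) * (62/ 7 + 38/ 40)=-345313621746/ 35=-9866103478.46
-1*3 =-3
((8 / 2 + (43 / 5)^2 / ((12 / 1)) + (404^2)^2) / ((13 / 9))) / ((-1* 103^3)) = -23975516399547 / 1420545100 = -16877.69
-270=-270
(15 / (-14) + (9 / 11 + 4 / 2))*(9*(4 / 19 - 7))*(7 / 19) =-312309 / 7942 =-39.32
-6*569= -3414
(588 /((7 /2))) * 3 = 504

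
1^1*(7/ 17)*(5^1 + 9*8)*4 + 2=2190/ 17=128.82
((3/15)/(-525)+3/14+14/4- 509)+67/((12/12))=-1150501/2625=-438.29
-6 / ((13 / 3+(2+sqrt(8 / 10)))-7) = -26.34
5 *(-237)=-1185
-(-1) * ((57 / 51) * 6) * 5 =570 / 17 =33.53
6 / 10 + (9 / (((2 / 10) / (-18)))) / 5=-807 / 5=-161.40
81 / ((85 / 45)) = 729 / 17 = 42.88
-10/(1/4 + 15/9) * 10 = -52.17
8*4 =32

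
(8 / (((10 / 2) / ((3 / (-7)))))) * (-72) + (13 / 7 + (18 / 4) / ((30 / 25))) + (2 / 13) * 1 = 100341 / 1820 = 55.13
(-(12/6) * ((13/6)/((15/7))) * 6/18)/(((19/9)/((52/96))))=-1183/6840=-0.17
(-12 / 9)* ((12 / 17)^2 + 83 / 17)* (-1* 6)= 12440 / 289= 43.04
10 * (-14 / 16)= -35 / 4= -8.75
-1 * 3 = -3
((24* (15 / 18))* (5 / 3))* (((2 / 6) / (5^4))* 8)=0.14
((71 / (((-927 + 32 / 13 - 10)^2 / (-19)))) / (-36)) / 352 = 0.00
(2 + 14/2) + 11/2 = 29/2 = 14.50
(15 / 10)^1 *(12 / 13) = 18 / 13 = 1.38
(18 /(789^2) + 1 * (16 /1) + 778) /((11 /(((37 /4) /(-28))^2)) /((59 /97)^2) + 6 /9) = 392582327687898 /135031906688737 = 2.91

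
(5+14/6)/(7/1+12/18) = 22/23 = 0.96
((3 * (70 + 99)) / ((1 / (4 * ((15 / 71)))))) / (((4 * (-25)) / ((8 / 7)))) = -12168 / 2485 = -4.90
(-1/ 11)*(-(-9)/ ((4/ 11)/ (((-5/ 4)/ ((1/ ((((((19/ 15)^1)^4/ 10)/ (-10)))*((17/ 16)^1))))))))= -2215457/ 28800000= -0.08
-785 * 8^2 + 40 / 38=-954540 / 19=-50238.95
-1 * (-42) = 42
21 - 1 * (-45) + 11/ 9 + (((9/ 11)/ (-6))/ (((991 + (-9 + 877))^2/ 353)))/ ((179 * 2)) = 16467203837849/ 244966668804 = 67.22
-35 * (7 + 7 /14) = -525 /2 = -262.50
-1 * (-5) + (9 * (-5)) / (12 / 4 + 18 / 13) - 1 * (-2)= -62 / 19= -3.26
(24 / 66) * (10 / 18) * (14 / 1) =280 / 99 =2.83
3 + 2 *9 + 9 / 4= 93 / 4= 23.25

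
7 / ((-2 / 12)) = -42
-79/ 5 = -15.80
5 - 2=3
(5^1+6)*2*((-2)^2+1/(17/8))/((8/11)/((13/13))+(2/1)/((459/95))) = 248292/2881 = 86.18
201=201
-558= -558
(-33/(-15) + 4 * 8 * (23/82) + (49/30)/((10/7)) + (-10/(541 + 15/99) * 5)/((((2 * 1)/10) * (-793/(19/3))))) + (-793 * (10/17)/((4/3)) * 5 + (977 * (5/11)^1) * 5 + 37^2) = 1852.51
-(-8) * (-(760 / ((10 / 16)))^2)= -11829248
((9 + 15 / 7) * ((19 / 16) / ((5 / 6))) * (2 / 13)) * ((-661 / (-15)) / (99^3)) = 12559 / 113201550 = 0.00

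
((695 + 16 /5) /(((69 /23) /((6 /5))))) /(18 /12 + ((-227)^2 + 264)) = 0.01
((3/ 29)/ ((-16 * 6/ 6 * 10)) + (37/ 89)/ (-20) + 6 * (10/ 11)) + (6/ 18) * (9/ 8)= 26383699/ 4542560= 5.81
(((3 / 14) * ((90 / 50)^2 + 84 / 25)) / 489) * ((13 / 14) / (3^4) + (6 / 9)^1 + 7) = 0.02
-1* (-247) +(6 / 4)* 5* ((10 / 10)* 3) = 269.50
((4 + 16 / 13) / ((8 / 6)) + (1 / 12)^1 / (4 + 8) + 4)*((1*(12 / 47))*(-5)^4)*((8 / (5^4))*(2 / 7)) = 4.63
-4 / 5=-0.80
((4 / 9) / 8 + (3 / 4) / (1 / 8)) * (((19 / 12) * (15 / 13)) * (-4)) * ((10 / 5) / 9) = -10355 / 1053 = -9.83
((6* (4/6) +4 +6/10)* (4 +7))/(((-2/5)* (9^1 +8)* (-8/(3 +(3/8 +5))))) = 31691/2176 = 14.56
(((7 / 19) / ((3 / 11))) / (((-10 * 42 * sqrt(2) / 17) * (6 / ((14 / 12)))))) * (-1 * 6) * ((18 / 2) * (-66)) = -14399 * sqrt(2) / 760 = -26.79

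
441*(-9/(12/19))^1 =-25137/4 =-6284.25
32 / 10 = 16 / 5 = 3.20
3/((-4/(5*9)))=-135/4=-33.75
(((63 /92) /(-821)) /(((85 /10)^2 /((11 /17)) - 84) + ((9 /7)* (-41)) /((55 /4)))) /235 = -4851 /32563299191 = -0.00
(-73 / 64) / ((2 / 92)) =-1679 / 32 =-52.47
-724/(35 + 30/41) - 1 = -31149/1465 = -21.26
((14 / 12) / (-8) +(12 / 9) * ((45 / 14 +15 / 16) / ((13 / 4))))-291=-1264285 / 4368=-289.44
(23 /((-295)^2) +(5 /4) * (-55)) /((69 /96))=-191454264 /2001575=-95.65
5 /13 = 0.38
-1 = -1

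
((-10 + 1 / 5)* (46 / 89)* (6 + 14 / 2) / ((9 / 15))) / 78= -1127 / 801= -1.41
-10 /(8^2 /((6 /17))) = -15 /272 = -0.06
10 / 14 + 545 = 3820 / 7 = 545.71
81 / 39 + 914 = 11909 / 13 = 916.08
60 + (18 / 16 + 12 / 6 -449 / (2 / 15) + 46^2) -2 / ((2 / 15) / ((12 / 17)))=-163059 / 136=-1198.96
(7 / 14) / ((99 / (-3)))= -1 / 66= -0.02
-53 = -53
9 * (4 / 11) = 36 / 11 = 3.27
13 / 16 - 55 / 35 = -85 / 112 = -0.76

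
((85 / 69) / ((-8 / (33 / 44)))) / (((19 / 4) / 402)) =-17085 / 1748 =-9.77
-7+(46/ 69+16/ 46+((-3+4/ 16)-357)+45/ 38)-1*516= -4617611/ 5244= -880.55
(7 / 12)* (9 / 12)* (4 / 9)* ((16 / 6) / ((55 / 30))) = 28 / 99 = 0.28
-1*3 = -3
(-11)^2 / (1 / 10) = 1210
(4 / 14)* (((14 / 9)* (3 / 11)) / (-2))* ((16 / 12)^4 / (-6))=256 / 8019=0.03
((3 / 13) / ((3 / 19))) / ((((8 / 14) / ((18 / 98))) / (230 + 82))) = 1026 / 7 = 146.57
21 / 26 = 0.81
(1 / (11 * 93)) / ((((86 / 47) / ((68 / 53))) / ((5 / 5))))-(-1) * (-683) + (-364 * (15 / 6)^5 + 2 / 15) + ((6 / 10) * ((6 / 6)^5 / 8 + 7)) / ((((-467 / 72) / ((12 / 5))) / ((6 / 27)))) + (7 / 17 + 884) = -35345.68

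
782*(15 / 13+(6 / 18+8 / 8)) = 75854 / 39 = 1944.97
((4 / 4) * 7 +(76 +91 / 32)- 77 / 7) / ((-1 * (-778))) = 2395 / 24896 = 0.10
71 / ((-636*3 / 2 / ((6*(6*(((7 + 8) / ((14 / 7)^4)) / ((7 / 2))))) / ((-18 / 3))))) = 355 / 2968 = 0.12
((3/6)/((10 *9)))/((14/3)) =1/840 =0.00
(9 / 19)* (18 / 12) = 27 / 38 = 0.71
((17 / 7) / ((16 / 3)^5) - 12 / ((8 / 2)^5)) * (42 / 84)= -81885 / 14680064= -0.01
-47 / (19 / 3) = -141 / 19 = -7.42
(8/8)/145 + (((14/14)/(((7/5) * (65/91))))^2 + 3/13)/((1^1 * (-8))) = -277/1885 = -0.15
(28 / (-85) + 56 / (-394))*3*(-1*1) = 23688 / 16745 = 1.41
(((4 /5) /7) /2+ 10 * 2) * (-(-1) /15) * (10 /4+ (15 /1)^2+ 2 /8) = 106587 /350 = 304.53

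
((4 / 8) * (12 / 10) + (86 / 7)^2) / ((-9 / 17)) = -631159 / 2205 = -286.24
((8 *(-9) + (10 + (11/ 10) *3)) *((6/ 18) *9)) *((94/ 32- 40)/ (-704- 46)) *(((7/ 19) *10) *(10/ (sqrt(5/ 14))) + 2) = -2436637 *sqrt(70)/ 38000- 348091/ 20000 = -553.89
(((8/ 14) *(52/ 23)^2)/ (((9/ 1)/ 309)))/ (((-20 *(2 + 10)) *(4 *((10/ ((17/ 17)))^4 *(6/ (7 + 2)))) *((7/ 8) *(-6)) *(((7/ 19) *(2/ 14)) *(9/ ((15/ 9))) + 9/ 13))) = 4299529/ 1406732670000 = 0.00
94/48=47/24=1.96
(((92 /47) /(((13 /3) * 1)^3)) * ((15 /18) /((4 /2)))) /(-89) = -1035 /9190051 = -0.00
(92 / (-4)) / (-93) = 23 / 93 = 0.25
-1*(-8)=8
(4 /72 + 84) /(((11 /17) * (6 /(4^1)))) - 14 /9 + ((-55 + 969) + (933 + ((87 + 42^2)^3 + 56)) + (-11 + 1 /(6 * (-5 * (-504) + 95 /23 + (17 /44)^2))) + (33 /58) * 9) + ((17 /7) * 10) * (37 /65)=1117418594228644338306317 /176196185046882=6341900046.99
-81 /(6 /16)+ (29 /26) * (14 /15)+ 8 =-40357 /195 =-206.96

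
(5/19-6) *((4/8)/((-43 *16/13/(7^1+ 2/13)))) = 10137/26144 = 0.39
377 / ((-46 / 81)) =-30537 / 46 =-663.85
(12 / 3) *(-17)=-68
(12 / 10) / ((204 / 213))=213 / 170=1.25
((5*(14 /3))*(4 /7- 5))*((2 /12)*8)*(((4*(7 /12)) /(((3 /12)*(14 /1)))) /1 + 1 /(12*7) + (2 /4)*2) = -14570 /63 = -231.27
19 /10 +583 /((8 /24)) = 17509 /10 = 1750.90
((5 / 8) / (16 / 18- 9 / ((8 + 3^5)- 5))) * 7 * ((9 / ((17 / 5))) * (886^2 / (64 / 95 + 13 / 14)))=151693166724750 / 22786783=6657068.12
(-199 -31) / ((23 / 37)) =-370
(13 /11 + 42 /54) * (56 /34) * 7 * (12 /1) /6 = 76048 /1683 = 45.19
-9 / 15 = -3 / 5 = -0.60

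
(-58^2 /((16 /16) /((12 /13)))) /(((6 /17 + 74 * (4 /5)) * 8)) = -214455 /32903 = -6.52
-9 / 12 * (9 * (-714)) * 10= 48195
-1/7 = -0.14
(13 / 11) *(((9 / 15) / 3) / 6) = 13 / 330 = 0.04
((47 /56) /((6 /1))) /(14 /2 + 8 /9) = 141 /7952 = 0.02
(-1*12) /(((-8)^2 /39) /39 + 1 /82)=-1496664 /6769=-221.11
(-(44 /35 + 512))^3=-5797077937344 /42875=-135208814.87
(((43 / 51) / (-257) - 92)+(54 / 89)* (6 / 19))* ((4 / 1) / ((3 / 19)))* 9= -8139632996 / 388841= -20933.06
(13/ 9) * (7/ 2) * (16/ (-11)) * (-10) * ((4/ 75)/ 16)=364/ 1485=0.25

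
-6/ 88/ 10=-3/ 440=-0.01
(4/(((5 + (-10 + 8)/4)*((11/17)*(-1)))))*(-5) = 680/99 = 6.87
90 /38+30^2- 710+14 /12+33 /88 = 88423 /456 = 193.91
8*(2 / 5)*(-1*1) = -16 / 5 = -3.20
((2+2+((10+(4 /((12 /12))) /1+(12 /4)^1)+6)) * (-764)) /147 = -6876 /49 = -140.33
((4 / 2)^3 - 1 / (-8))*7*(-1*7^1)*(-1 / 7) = 455 / 8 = 56.88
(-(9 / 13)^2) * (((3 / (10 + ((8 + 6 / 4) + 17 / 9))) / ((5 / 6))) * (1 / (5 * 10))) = -13122 / 8133125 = -0.00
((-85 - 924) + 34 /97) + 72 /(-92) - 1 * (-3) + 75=-2078025 /2231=-931.43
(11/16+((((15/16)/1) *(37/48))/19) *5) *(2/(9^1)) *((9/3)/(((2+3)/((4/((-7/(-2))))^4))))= 45536/228095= 0.20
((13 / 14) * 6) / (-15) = -13 / 35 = -0.37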